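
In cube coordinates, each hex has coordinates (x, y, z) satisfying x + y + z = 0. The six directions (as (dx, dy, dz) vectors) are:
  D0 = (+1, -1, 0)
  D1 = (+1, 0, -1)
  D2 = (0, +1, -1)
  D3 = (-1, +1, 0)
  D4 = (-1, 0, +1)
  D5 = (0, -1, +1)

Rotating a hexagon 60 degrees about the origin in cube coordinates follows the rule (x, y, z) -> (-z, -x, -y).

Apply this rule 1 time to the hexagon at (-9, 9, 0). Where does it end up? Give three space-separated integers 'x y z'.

Start: (-9, 9, 0)
Step 1: (-9, 9, 0) -> (-(0), -(-9), -(9)) = (0, 9, -9)

Answer: 0 9 -9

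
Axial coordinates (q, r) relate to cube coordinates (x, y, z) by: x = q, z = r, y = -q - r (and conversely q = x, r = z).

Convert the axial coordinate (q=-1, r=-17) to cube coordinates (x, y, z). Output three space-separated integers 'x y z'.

x = q = -1
z = r = -17
y = -x - z = -(-1) - (-17) = 18

Answer: -1 18 -17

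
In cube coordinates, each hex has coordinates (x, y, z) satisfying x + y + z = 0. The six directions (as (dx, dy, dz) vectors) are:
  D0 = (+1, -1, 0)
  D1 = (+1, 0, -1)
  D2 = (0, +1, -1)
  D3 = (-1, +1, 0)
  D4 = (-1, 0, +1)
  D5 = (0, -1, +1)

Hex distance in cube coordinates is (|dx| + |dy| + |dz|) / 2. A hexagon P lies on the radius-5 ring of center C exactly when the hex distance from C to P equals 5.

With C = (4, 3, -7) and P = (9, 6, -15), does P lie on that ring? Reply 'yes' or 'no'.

|px - cx| = |9 - 4| = 5
|py - cy| = |6 - 3| = 3
|pz - cz| = |-15 - (-7)| = 8
distance = (5+3+8)/2 = 16/2 = 8
radius = 5; distance != radius -> no

Answer: no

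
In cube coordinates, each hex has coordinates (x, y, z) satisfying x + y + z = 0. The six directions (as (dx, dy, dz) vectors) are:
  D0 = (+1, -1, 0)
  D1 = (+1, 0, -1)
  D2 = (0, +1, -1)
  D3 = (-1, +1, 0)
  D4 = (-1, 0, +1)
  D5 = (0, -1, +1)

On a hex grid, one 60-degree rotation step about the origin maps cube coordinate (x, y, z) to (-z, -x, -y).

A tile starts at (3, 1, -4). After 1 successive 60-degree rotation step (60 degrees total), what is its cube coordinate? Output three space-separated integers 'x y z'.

Start: (3, 1, -4)
Step 1: (3, 1, -4) -> (-(-4), -(3), -(1)) = (4, -3, -1)

Answer: 4 -3 -1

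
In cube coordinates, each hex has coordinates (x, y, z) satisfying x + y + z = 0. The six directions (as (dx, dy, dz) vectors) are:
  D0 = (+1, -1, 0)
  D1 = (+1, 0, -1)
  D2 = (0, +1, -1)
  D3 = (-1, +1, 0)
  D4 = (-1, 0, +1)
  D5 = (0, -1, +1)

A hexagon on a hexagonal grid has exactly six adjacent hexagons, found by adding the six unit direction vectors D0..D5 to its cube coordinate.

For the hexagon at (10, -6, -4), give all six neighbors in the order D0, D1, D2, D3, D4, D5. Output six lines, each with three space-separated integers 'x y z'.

Center: (10, -6, -4). Add each direction:
  D0: (10, -6, -4) + (1, -1, 0) = (11, -7, -4)
  D1: (10, -6, -4) + (1, 0, -1) = (11, -6, -5)
  D2: (10, -6, -4) + (0, 1, -1) = (10, -5, -5)
  D3: (10, -6, -4) + (-1, 1, 0) = (9, -5, -4)
  D4: (10, -6, -4) + (-1, 0, 1) = (9, -6, -3)
  D5: (10, -6, -4) + (0, -1, 1) = (10, -7, -3)

Answer: 11 -7 -4
11 -6 -5
10 -5 -5
9 -5 -4
9 -6 -3
10 -7 -3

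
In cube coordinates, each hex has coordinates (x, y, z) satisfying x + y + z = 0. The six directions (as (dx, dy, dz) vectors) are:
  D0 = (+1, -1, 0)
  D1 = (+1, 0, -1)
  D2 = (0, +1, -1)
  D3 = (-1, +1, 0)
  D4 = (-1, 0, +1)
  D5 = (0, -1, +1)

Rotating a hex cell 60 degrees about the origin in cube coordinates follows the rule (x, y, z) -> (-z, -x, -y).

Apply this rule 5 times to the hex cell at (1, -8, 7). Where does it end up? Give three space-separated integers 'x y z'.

Answer: 8 -7 -1

Derivation:
Start: (1, -8, 7)
Step 1: (1, -8, 7) -> (-(7), -(1), -(-8)) = (-7, -1, 8)
Step 2: (-7, -1, 8) -> (-(8), -(-7), -(-1)) = (-8, 7, 1)
Step 3: (-8, 7, 1) -> (-(1), -(-8), -(7)) = (-1, 8, -7)
Step 4: (-1, 8, -7) -> (-(-7), -(-1), -(8)) = (7, 1, -8)
Step 5: (7, 1, -8) -> (-(-8), -(7), -(1)) = (8, -7, -1)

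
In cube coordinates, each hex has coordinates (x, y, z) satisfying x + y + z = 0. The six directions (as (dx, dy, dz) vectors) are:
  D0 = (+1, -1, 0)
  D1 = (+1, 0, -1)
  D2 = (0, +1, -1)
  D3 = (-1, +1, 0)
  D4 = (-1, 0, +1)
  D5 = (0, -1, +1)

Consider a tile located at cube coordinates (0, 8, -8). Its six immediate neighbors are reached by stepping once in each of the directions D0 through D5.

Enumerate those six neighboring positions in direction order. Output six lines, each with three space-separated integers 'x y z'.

Answer: 1 7 -8
1 8 -9
0 9 -9
-1 9 -8
-1 8 -7
0 7 -7

Derivation:
Center: (0, 8, -8). Add each direction:
  D0: (0, 8, -8) + (1, -1, 0) = (1, 7, -8)
  D1: (0, 8, -8) + (1, 0, -1) = (1, 8, -9)
  D2: (0, 8, -8) + (0, 1, -1) = (0, 9, -9)
  D3: (0, 8, -8) + (-1, 1, 0) = (-1, 9, -8)
  D4: (0, 8, -8) + (-1, 0, 1) = (-1, 8, -7)
  D5: (0, 8, -8) + (0, -1, 1) = (0, 7, -7)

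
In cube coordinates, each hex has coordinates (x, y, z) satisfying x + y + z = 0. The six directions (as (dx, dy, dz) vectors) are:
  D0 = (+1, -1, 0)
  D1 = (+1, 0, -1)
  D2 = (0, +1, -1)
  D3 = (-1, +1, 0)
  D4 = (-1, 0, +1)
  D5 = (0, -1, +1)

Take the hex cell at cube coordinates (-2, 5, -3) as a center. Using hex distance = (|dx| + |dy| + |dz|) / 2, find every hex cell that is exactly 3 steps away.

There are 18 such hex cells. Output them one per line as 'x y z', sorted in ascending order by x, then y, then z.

Walk ring at distance 3 from (-2, 5, -3):
Start at center + D4*3 = (-5, 5, 0)
  hex 0: (-5, 5, 0)
  hex 1: (-4, 4, 0)
  hex 2: (-3, 3, 0)
  hex 3: (-2, 2, 0)
  hex 4: (-1, 2, -1)
  hex 5: (0, 2, -2)
  hex 6: (1, 2, -3)
  hex 7: (1, 3, -4)
  hex 8: (1, 4, -5)
  hex 9: (1, 5, -6)
  hex 10: (0, 6, -6)
  hex 11: (-1, 7, -6)
  hex 12: (-2, 8, -6)
  hex 13: (-3, 8, -5)
  hex 14: (-4, 8, -4)
  hex 15: (-5, 8, -3)
  hex 16: (-5, 7, -2)
  hex 17: (-5, 6, -1)
Sorted: 18 hexes.

Answer: -5 5 0
-5 6 -1
-5 7 -2
-5 8 -3
-4 4 0
-4 8 -4
-3 3 0
-3 8 -5
-2 2 0
-2 8 -6
-1 2 -1
-1 7 -6
0 2 -2
0 6 -6
1 2 -3
1 3 -4
1 4 -5
1 5 -6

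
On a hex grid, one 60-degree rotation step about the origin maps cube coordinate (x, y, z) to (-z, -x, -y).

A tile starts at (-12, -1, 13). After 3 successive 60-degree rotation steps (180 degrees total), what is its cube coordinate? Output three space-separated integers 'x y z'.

Start: (-12, -1, 13)
Step 1: (-12, -1, 13) -> (-(13), -(-12), -(-1)) = (-13, 12, 1)
Step 2: (-13, 12, 1) -> (-(1), -(-13), -(12)) = (-1, 13, -12)
Step 3: (-1, 13, -12) -> (-(-12), -(-1), -(13)) = (12, 1, -13)

Answer: 12 1 -13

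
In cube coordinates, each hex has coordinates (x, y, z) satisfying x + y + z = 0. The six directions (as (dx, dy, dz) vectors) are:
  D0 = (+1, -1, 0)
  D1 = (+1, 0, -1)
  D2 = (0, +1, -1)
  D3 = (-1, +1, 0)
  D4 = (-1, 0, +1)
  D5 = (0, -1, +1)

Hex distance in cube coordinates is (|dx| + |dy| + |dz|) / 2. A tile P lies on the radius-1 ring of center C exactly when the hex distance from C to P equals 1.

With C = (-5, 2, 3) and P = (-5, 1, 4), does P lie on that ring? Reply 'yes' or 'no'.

|px - cx| = |-5 - (-5)| = 0
|py - cy| = |1 - 2| = 1
|pz - cz| = |4 - 3| = 1
distance = (0+1+1)/2 = 2/2 = 1
radius = 1; distance == radius -> yes

Answer: yes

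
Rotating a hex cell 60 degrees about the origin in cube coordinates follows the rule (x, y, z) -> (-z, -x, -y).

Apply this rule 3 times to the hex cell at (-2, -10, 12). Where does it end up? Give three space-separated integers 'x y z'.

Start: (-2, -10, 12)
Step 1: (-2, -10, 12) -> (-(12), -(-2), -(-10)) = (-12, 2, 10)
Step 2: (-12, 2, 10) -> (-(10), -(-12), -(2)) = (-10, 12, -2)
Step 3: (-10, 12, -2) -> (-(-2), -(-10), -(12)) = (2, 10, -12)

Answer: 2 10 -12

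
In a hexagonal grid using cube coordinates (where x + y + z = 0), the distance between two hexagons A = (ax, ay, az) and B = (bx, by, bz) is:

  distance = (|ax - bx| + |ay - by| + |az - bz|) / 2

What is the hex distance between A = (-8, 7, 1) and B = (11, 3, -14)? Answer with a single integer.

|ax - bx| = |-8 - 11| = 19
|ay - by| = |7 - 3| = 4
|az - bz| = |1 - (-14)| = 15
distance = (19 + 4 + 15) / 2 = 38 / 2 = 19

Answer: 19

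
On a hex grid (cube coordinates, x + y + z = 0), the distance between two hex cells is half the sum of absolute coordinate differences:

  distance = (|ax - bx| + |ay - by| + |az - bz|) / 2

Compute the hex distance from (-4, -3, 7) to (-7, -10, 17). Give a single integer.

|ax - bx| = |-4 - (-7)| = 3
|ay - by| = |-3 - (-10)| = 7
|az - bz| = |7 - 17| = 10
distance = (3 + 7 + 10) / 2 = 20 / 2 = 10

Answer: 10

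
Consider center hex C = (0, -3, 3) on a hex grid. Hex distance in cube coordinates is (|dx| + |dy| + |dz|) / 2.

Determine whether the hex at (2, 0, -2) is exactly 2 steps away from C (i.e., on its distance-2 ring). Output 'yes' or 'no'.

|px - cx| = |2 - 0| = 2
|py - cy| = |0 - (-3)| = 3
|pz - cz| = |-2 - 3| = 5
distance = (2+3+5)/2 = 10/2 = 5
radius = 2; distance != radius -> no

Answer: no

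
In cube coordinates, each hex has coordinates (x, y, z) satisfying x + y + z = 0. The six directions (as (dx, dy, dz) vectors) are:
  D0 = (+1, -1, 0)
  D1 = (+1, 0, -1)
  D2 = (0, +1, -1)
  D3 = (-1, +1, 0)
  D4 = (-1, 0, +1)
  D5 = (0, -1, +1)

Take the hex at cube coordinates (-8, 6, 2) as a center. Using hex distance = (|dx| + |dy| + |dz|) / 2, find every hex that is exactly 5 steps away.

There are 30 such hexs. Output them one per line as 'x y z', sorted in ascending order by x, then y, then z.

Answer: -13 6 7
-13 7 6
-13 8 5
-13 9 4
-13 10 3
-13 11 2
-12 5 7
-12 11 1
-11 4 7
-11 11 0
-10 3 7
-10 11 -1
-9 2 7
-9 11 -2
-8 1 7
-8 11 -3
-7 1 6
-7 10 -3
-6 1 5
-6 9 -3
-5 1 4
-5 8 -3
-4 1 3
-4 7 -3
-3 1 2
-3 2 1
-3 3 0
-3 4 -1
-3 5 -2
-3 6 -3

Derivation:
Walk ring at distance 5 from (-8, 6, 2):
Start at center + D4*5 = (-13, 6, 7)
  hex 0: (-13, 6, 7)
  hex 1: (-12, 5, 7)
  hex 2: (-11, 4, 7)
  hex 3: (-10, 3, 7)
  hex 4: (-9, 2, 7)
  hex 5: (-8, 1, 7)
  hex 6: (-7, 1, 6)
  hex 7: (-6, 1, 5)
  hex 8: (-5, 1, 4)
  hex 9: (-4, 1, 3)
  hex 10: (-3, 1, 2)
  hex 11: (-3, 2, 1)
  hex 12: (-3, 3, 0)
  hex 13: (-3, 4, -1)
  hex 14: (-3, 5, -2)
  hex 15: (-3, 6, -3)
  hex 16: (-4, 7, -3)
  hex 17: (-5, 8, -3)
  hex 18: (-6, 9, -3)
  hex 19: (-7, 10, -3)
  hex 20: (-8, 11, -3)
  hex 21: (-9, 11, -2)
  hex 22: (-10, 11, -1)
  hex 23: (-11, 11, 0)
  hex 24: (-12, 11, 1)
  hex 25: (-13, 11, 2)
  hex 26: (-13, 10, 3)
  hex 27: (-13, 9, 4)
  hex 28: (-13, 8, 5)
  hex 29: (-13, 7, 6)
Sorted: 30 hexes.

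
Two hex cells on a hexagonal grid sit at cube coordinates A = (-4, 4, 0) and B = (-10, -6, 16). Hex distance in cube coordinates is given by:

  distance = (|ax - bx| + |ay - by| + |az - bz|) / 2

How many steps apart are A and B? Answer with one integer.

Answer: 16

Derivation:
|ax - bx| = |-4 - (-10)| = 6
|ay - by| = |4 - (-6)| = 10
|az - bz| = |0 - 16| = 16
distance = (6 + 10 + 16) / 2 = 32 / 2 = 16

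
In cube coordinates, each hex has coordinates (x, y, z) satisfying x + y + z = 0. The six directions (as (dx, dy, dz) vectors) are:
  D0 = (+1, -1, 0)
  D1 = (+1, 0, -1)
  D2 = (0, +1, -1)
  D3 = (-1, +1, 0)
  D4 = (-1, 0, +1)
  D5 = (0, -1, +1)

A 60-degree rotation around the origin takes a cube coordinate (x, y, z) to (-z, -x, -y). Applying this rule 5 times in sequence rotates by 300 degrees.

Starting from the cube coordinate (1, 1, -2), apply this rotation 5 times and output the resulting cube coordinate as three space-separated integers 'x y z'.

Answer: -1 2 -1

Derivation:
Start: (1, 1, -2)
Step 1: (1, 1, -2) -> (-(-2), -(1), -(1)) = (2, -1, -1)
Step 2: (2, -1, -1) -> (-(-1), -(2), -(-1)) = (1, -2, 1)
Step 3: (1, -2, 1) -> (-(1), -(1), -(-2)) = (-1, -1, 2)
Step 4: (-1, -1, 2) -> (-(2), -(-1), -(-1)) = (-2, 1, 1)
Step 5: (-2, 1, 1) -> (-(1), -(-2), -(1)) = (-1, 2, -1)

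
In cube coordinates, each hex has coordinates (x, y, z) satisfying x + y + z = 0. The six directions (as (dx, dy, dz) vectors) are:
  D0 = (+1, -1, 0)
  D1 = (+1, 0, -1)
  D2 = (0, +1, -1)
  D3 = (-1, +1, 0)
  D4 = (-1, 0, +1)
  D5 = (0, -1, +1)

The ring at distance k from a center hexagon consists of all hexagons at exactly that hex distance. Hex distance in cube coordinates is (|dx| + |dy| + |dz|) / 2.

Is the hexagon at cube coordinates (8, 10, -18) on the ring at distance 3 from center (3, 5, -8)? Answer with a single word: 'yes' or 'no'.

Answer: no

Derivation:
|px - cx| = |8 - 3| = 5
|py - cy| = |10 - 5| = 5
|pz - cz| = |-18 - (-8)| = 10
distance = (5+5+10)/2 = 20/2 = 10
radius = 3; distance != radius -> no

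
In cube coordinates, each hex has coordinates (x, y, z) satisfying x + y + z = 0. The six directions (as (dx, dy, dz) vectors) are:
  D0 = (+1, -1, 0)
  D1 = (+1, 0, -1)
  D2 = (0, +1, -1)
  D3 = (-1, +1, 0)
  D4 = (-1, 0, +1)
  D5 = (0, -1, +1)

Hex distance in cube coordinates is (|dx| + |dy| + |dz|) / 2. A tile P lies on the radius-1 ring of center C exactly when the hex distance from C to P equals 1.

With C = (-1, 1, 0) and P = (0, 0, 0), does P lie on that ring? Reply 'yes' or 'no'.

Answer: yes

Derivation:
|px - cx| = |0 - (-1)| = 1
|py - cy| = |0 - 1| = 1
|pz - cz| = |0 - 0| = 0
distance = (1+1+0)/2 = 2/2 = 1
radius = 1; distance == radius -> yes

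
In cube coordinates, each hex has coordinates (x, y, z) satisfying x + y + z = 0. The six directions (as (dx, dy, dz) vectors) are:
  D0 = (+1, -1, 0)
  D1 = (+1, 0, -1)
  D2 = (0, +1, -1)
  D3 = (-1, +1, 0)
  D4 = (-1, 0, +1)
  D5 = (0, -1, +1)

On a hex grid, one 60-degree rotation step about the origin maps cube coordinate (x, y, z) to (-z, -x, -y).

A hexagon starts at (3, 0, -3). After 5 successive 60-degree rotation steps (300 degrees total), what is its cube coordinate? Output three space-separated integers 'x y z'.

Answer: 0 3 -3

Derivation:
Start: (3, 0, -3)
Step 1: (3, 0, -3) -> (-(-3), -(3), -(0)) = (3, -3, 0)
Step 2: (3, -3, 0) -> (-(0), -(3), -(-3)) = (0, -3, 3)
Step 3: (0, -3, 3) -> (-(3), -(0), -(-3)) = (-3, 0, 3)
Step 4: (-3, 0, 3) -> (-(3), -(-3), -(0)) = (-3, 3, 0)
Step 5: (-3, 3, 0) -> (-(0), -(-3), -(3)) = (0, 3, -3)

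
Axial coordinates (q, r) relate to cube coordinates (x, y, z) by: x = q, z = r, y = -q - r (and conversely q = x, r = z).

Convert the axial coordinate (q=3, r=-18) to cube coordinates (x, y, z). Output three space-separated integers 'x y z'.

Answer: 3 15 -18

Derivation:
x = q = 3
z = r = -18
y = -x - z = -(3) - (-18) = 15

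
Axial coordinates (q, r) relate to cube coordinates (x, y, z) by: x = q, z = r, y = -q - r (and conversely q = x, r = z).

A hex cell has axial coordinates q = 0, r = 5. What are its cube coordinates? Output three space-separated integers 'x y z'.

Answer: 0 -5 5

Derivation:
x = q = 0
z = r = 5
y = -x - z = -(0) - (5) = -5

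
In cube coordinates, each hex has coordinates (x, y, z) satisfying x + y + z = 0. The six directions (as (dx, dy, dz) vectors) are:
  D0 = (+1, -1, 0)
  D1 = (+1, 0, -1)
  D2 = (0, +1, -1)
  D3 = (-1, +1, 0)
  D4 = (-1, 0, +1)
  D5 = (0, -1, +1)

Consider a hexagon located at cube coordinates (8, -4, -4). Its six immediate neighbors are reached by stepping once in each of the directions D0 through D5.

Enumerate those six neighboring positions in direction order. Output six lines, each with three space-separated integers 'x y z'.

Answer: 9 -5 -4
9 -4 -5
8 -3 -5
7 -3 -4
7 -4 -3
8 -5 -3

Derivation:
Center: (8, -4, -4). Add each direction:
  D0: (8, -4, -4) + (1, -1, 0) = (9, -5, -4)
  D1: (8, -4, -4) + (1, 0, -1) = (9, -4, -5)
  D2: (8, -4, -4) + (0, 1, -1) = (8, -3, -5)
  D3: (8, -4, -4) + (-1, 1, 0) = (7, -3, -4)
  D4: (8, -4, -4) + (-1, 0, 1) = (7, -4, -3)
  D5: (8, -4, -4) + (0, -1, 1) = (8, -5, -3)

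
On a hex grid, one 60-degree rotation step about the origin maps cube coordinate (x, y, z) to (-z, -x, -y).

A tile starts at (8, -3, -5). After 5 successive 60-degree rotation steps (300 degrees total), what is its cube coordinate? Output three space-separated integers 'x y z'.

Answer: 3 5 -8

Derivation:
Start: (8, -3, -5)
Step 1: (8, -3, -5) -> (-(-5), -(8), -(-3)) = (5, -8, 3)
Step 2: (5, -8, 3) -> (-(3), -(5), -(-8)) = (-3, -5, 8)
Step 3: (-3, -5, 8) -> (-(8), -(-3), -(-5)) = (-8, 3, 5)
Step 4: (-8, 3, 5) -> (-(5), -(-8), -(3)) = (-5, 8, -3)
Step 5: (-5, 8, -3) -> (-(-3), -(-5), -(8)) = (3, 5, -8)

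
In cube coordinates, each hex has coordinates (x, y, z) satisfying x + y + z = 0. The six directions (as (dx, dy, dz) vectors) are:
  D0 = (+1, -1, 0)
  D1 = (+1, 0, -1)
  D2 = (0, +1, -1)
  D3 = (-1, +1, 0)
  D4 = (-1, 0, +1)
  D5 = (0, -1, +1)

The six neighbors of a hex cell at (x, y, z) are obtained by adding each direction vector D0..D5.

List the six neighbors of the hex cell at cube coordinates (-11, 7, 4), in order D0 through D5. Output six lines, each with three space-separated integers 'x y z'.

Answer: -10 6 4
-10 7 3
-11 8 3
-12 8 4
-12 7 5
-11 6 5

Derivation:
Center: (-11, 7, 4). Add each direction:
  D0: (-11, 7, 4) + (1, -1, 0) = (-10, 6, 4)
  D1: (-11, 7, 4) + (1, 0, -1) = (-10, 7, 3)
  D2: (-11, 7, 4) + (0, 1, -1) = (-11, 8, 3)
  D3: (-11, 7, 4) + (-1, 1, 0) = (-12, 8, 4)
  D4: (-11, 7, 4) + (-1, 0, 1) = (-12, 7, 5)
  D5: (-11, 7, 4) + (0, -1, 1) = (-11, 6, 5)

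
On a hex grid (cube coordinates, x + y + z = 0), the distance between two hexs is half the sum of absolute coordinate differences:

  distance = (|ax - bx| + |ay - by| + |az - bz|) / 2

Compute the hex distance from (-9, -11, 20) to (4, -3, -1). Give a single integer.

|ax - bx| = |-9 - 4| = 13
|ay - by| = |-11 - (-3)| = 8
|az - bz| = |20 - (-1)| = 21
distance = (13 + 8 + 21) / 2 = 42 / 2 = 21

Answer: 21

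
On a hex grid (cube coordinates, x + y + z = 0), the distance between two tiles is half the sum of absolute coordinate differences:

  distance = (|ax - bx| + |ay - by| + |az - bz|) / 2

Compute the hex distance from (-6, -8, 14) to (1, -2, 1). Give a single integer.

Answer: 13

Derivation:
|ax - bx| = |-6 - 1| = 7
|ay - by| = |-8 - (-2)| = 6
|az - bz| = |14 - 1| = 13
distance = (7 + 6 + 13) / 2 = 26 / 2 = 13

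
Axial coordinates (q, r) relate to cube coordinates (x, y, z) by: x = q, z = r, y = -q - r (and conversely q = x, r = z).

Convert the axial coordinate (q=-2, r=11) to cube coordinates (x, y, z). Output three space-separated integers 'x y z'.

x = q = -2
z = r = 11
y = -x - z = -(-2) - (11) = -9

Answer: -2 -9 11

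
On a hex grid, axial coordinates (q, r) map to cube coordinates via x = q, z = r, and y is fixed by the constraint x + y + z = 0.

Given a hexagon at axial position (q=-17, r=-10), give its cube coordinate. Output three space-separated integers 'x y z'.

Answer: -17 27 -10

Derivation:
x = q = -17
z = r = -10
y = -x - z = -(-17) - (-10) = 27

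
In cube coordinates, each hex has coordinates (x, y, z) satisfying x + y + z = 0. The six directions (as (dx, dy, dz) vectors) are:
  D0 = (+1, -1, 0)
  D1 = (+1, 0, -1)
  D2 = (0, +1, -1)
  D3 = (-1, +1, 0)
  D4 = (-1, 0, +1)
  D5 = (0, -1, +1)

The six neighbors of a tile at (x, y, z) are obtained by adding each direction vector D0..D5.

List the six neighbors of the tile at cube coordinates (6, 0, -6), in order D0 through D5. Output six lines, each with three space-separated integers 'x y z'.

Center: (6, 0, -6). Add each direction:
  D0: (6, 0, -6) + (1, -1, 0) = (7, -1, -6)
  D1: (6, 0, -6) + (1, 0, -1) = (7, 0, -7)
  D2: (6, 0, -6) + (0, 1, -1) = (6, 1, -7)
  D3: (6, 0, -6) + (-1, 1, 0) = (5, 1, -6)
  D4: (6, 0, -6) + (-1, 0, 1) = (5, 0, -5)
  D5: (6, 0, -6) + (0, -1, 1) = (6, -1, -5)

Answer: 7 -1 -6
7 0 -7
6 1 -7
5 1 -6
5 0 -5
6 -1 -5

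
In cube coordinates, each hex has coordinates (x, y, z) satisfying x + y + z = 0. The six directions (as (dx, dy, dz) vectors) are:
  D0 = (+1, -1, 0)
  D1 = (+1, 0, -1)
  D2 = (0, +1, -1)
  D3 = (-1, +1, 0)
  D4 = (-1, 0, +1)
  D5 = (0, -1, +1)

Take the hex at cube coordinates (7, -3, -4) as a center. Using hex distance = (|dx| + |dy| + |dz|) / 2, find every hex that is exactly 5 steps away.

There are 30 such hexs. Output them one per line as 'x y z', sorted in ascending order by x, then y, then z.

Answer: 2 -3 1
2 -2 0
2 -1 -1
2 0 -2
2 1 -3
2 2 -4
3 -4 1
3 2 -5
4 -5 1
4 2 -6
5 -6 1
5 2 -7
6 -7 1
6 2 -8
7 -8 1
7 2 -9
8 -8 0
8 1 -9
9 -8 -1
9 0 -9
10 -8 -2
10 -1 -9
11 -8 -3
11 -2 -9
12 -8 -4
12 -7 -5
12 -6 -6
12 -5 -7
12 -4 -8
12 -3 -9

Derivation:
Walk ring at distance 5 from (7, -3, -4):
Start at center + D4*5 = (2, -3, 1)
  hex 0: (2, -3, 1)
  hex 1: (3, -4, 1)
  hex 2: (4, -5, 1)
  hex 3: (5, -6, 1)
  hex 4: (6, -7, 1)
  hex 5: (7, -8, 1)
  hex 6: (8, -8, 0)
  hex 7: (9, -8, -1)
  hex 8: (10, -8, -2)
  hex 9: (11, -8, -3)
  hex 10: (12, -8, -4)
  hex 11: (12, -7, -5)
  hex 12: (12, -6, -6)
  hex 13: (12, -5, -7)
  hex 14: (12, -4, -8)
  hex 15: (12, -3, -9)
  hex 16: (11, -2, -9)
  hex 17: (10, -1, -9)
  hex 18: (9, 0, -9)
  hex 19: (8, 1, -9)
  hex 20: (7, 2, -9)
  hex 21: (6, 2, -8)
  hex 22: (5, 2, -7)
  hex 23: (4, 2, -6)
  hex 24: (3, 2, -5)
  hex 25: (2, 2, -4)
  hex 26: (2, 1, -3)
  hex 27: (2, 0, -2)
  hex 28: (2, -1, -1)
  hex 29: (2, -2, 0)
Sorted: 30 hexes.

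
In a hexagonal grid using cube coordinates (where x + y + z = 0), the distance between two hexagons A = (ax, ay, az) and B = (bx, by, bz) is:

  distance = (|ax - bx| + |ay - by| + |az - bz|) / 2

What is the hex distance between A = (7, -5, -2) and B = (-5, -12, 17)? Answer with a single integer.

Answer: 19

Derivation:
|ax - bx| = |7 - (-5)| = 12
|ay - by| = |-5 - (-12)| = 7
|az - bz| = |-2 - 17| = 19
distance = (12 + 7 + 19) / 2 = 38 / 2 = 19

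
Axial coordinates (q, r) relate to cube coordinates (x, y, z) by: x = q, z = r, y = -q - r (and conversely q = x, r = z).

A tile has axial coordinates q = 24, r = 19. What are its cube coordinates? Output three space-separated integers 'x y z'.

Answer: 24 -43 19

Derivation:
x = q = 24
z = r = 19
y = -x - z = -(24) - (19) = -43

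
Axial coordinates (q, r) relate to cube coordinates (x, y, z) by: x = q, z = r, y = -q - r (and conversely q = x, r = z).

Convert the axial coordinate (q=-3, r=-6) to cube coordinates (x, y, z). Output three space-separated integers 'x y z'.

Answer: -3 9 -6

Derivation:
x = q = -3
z = r = -6
y = -x - z = -(-3) - (-6) = 9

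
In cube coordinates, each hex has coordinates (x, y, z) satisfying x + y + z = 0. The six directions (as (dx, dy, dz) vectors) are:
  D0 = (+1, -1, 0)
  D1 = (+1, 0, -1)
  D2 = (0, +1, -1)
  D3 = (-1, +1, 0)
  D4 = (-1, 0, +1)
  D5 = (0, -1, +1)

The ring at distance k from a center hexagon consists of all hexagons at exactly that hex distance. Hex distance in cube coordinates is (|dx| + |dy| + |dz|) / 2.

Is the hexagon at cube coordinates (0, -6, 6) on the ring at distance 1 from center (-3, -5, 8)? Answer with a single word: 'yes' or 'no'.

Answer: no

Derivation:
|px - cx| = |0 - (-3)| = 3
|py - cy| = |-6 - (-5)| = 1
|pz - cz| = |6 - 8| = 2
distance = (3+1+2)/2 = 6/2 = 3
radius = 1; distance != radius -> no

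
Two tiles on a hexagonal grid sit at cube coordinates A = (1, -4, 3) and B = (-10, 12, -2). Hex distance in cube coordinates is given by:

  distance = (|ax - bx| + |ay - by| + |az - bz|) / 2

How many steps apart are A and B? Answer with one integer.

|ax - bx| = |1 - (-10)| = 11
|ay - by| = |-4 - 12| = 16
|az - bz| = |3 - (-2)| = 5
distance = (11 + 16 + 5) / 2 = 32 / 2 = 16

Answer: 16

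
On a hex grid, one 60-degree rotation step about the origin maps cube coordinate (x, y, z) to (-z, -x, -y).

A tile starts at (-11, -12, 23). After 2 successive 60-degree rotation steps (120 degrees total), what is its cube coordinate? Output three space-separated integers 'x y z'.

Answer: -12 23 -11

Derivation:
Start: (-11, -12, 23)
Step 1: (-11, -12, 23) -> (-(23), -(-11), -(-12)) = (-23, 11, 12)
Step 2: (-23, 11, 12) -> (-(12), -(-23), -(11)) = (-12, 23, -11)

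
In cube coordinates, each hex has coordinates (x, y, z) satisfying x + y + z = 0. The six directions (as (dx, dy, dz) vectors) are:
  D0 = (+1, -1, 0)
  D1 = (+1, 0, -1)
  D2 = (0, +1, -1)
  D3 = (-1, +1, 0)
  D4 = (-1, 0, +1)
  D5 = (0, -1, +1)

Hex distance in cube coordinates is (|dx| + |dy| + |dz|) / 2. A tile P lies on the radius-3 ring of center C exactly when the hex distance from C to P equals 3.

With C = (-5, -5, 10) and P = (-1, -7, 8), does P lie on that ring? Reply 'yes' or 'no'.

|px - cx| = |-1 - (-5)| = 4
|py - cy| = |-7 - (-5)| = 2
|pz - cz| = |8 - 10| = 2
distance = (4+2+2)/2 = 8/2 = 4
radius = 3; distance != radius -> no

Answer: no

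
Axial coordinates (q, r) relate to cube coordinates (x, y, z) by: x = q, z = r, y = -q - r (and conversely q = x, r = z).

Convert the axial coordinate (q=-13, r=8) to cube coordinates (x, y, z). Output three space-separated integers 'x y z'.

x = q = -13
z = r = 8
y = -x - z = -(-13) - (8) = 5

Answer: -13 5 8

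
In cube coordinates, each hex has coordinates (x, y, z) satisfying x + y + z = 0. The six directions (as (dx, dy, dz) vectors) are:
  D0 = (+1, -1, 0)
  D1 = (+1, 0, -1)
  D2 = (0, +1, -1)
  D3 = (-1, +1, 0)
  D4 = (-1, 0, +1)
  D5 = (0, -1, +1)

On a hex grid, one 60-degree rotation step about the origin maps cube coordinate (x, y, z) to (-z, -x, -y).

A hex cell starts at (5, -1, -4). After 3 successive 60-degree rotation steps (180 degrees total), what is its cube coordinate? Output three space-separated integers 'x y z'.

Start: (5, -1, -4)
Step 1: (5, -1, -4) -> (-(-4), -(5), -(-1)) = (4, -5, 1)
Step 2: (4, -5, 1) -> (-(1), -(4), -(-5)) = (-1, -4, 5)
Step 3: (-1, -4, 5) -> (-(5), -(-1), -(-4)) = (-5, 1, 4)

Answer: -5 1 4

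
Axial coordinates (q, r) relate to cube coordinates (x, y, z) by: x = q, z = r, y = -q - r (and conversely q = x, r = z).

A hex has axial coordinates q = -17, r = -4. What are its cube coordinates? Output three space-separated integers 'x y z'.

x = q = -17
z = r = -4
y = -x - z = -(-17) - (-4) = 21

Answer: -17 21 -4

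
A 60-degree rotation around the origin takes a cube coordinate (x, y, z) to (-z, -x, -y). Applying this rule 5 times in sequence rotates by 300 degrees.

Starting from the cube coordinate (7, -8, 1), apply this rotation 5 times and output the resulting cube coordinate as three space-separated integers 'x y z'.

Start: (7, -8, 1)
Step 1: (7, -8, 1) -> (-(1), -(7), -(-8)) = (-1, -7, 8)
Step 2: (-1, -7, 8) -> (-(8), -(-1), -(-7)) = (-8, 1, 7)
Step 3: (-8, 1, 7) -> (-(7), -(-8), -(1)) = (-7, 8, -1)
Step 4: (-7, 8, -1) -> (-(-1), -(-7), -(8)) = (1, 7, -8)
Step 5: (1, 7, -8) -> (-(-8), -(1), -(7)) = (8, -1, -7)

Answer: 8 -1 -7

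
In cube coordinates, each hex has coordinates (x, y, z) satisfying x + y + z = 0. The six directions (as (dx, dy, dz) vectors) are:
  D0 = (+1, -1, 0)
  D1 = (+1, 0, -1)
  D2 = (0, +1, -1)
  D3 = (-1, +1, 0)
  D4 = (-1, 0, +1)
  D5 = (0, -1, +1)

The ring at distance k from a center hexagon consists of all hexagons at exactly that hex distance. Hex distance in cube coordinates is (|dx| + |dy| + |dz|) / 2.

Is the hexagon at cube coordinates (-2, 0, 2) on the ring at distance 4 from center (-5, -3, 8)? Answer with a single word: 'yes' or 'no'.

Answer: no

Derivation:
|px - cx| = |-2 - (-5)| = 3
|py - cy| = |0 - (-3)| = 3
|pz - cz| = |2 - 8| = 6
distance = (3+3+6)/2 = 12/2 = 6
radius = 4; distance != radius -> no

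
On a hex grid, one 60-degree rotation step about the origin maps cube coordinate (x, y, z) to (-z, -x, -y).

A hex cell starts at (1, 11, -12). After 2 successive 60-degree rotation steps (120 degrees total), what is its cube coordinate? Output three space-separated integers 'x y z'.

Start: (1, 11, -12)
Step 1: (1, 11, -12) -> (-(-12), -(1), -(11)) = (12, -1, -11)
Step 2: (12, -1, -11) -> (-(-11), -(12), -(-1)) = (11, -12, 1)

Answer: 11 -12 1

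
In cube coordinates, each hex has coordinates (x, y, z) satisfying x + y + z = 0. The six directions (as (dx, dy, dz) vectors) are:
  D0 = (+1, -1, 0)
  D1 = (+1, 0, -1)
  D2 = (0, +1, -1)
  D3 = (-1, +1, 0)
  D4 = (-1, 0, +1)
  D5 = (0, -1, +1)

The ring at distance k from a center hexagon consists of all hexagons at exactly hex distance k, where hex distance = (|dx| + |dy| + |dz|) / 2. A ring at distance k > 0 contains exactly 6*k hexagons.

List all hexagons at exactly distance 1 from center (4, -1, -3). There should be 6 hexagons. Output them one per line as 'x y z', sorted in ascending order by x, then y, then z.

Walk ring at distance 1 from (4, -1, -3):
Start at center + D4*1 = (3, -1, -2)
  hex 0: (3, -1, -2)
  hex 1: (4, -2, -2)
  hex 2: (5, -2, -3)
  hex 3: (5, -1, -4)
  hex 4: (4, 0, -4)
  hex 5: (3, 0, -3)
Sorted: 6 hexes.

Answer: 3 -1 -2
3 0 -3
4 -2 -2
4 0 -4
5 -2 -3
5 -1 -4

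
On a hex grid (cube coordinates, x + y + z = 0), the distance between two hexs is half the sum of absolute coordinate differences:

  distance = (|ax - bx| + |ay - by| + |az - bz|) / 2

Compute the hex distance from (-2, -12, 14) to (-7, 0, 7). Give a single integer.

Answer: 12

Derivation:
|ax - bx| = |-2 - (-7)| = 5
|ay - by| = |-12 - 0| = 12
|az - bz| = |14 - 7| = 7
distance = (5 + 12 + 7) / 2 = 24 / 2 = 12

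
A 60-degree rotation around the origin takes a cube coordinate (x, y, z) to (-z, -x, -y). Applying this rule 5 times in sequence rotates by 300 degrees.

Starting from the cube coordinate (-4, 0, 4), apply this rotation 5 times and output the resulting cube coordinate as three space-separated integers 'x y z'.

Answer: 0 -4 4

Derivation:
Start: (-4, 0, 4)
Step 1: (-4, 0, 4) -> (-(4), -(-4), -(0)) = (-4, 4, 0)
Step 2: (-4, 4, 0) -> (-(0), -(-4), -(4)) = (0, 4, -4)
Step 3: (0, 4, -4) -> (-(-4), -(0), -(4)) = (4, 0, -4)
Step 4: (4, 0, -4) -> (-(-4), -(4), -(0)) = (4, -4, 0)
Step 5: (4, -4, 0) -> (-(0), -(4), -(-4)) = (0, -4, 4)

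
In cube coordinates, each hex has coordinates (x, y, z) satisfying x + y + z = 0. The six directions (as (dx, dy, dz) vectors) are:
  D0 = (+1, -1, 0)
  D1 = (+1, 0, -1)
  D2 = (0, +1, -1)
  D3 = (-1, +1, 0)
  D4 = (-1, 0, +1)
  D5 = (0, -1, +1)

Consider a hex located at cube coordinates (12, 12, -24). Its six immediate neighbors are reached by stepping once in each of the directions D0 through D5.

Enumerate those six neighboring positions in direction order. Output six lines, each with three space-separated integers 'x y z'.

Answer: 13 11 -24
13 12 -25
12 13 -25
11 13 -24
11 12 -23
12 11 -23

Derivation:
Center: (12, 12, -24). Add each direction:
  D0: (12, 12, -24) + (1, -1, 0) = (13, 11, -24)
  D1: (12, 12, -24) + (1, 0, -1) = (13, 12, -25)
  D2: (12, 12, -24) + (0, 1, -1) = (12, 13, -25)
  D3: (12, 12, -24) + (-1, 1, 0) = (11, 13, -24)
  D4: (12, 12, -24) + (-1, 0, 1) = (11, 12, -23)
  D5: (12, 12, -24) + (0, -1, 1) = (12, 11, -23)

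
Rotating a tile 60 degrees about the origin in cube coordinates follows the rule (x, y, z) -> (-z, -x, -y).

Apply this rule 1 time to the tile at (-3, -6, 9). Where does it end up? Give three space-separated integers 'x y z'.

Start: (-3, -6, 9)
Step 1: (-3, -6, 9) -> (-(9), -(-3), -(-6)) = (-9, 3, 6)

Answer: -9 3 6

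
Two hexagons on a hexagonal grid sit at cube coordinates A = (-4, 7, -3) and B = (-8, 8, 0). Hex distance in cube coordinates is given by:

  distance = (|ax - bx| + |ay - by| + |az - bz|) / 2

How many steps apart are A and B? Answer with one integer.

|ax - bx| = |-4 - (-8)| = 4
|ay - by| = |7 - 8| = 1
|az - bz| = |-3 - 0| = 3
distance = (4 + 1 + 3) / 2 = 8 / 2 = 4

Answer: 4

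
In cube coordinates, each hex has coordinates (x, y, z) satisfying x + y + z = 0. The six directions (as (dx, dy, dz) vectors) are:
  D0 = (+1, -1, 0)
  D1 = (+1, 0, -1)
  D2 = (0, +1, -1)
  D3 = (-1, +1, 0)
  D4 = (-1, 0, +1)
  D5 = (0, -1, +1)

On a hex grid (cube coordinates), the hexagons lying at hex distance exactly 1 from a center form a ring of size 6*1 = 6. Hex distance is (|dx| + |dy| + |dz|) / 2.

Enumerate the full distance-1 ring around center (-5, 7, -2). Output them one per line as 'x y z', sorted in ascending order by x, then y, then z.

Walk ring at distance 1 from (-5, 7, -2):
Start at center + D4*1 = (-6, 7, -1)
  hex 0: (-6, 7, -1)
  hex 1: (-5, 6, -1)
  hex 2: (-4, 6, -2)
  hex 3: (-4, 7, -3)
  hex 4: (-5, 8, -3)
  hex 5: (-6, 8, -2)
Sorted: 6 hexes.

Answer: -6 7 -1
-6 8 -2
-5 6 -1
-5 8 -3
-4 6 -2
-4 7 -3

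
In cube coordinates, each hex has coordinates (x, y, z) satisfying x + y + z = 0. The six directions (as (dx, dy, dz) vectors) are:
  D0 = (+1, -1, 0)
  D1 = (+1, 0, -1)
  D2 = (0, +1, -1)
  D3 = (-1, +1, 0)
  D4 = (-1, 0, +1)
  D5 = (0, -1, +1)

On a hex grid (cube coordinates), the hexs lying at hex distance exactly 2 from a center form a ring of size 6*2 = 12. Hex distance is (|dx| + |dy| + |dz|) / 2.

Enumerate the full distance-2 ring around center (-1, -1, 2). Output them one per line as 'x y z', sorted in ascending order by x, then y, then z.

Answer: -3 -1 4
-3 0 3
-3 1 2
-2 -2 4
-2 1 1
-1 -3 4
-1 1 0
0 -3 3
0 0 0
1 -3 2
1 -2 1
1 -1 0

Derivation:
Walk ring at distance 2 from (-1, -1, 2):
Start at center + D4*2 = (-3, -1, 4)
  hex 0: (-3, -1, 4)
  hex 1: (-2, -2, 4)
  hex 2: (-1, -3, 4)
  hex 3: (0, -3, 3)
  hex 4: (1, -3, 2)
  hex 5: (1, -2, 1)
  hex 6: (1, -1, 0)
  hex 7: (0, 0, 0)
  hex 8: (-1, 1, 0)
  hex 9: (-2, 1, 1)
  hex 10: (-3, 1, 2)
  hex 11: (-3, 0, 3)
Sorted: 12 hexes.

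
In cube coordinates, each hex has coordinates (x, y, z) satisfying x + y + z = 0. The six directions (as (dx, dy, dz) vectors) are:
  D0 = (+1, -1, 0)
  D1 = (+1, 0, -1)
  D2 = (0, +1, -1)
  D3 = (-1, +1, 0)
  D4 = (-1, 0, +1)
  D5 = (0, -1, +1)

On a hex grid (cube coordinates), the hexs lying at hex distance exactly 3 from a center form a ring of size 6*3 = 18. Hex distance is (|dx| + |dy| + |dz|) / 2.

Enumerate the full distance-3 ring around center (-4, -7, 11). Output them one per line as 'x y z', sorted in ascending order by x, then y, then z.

Answer: -7 -7 14
-7 -6 13
-7 -5 12
-7 -4 11
-6 -8 14
-6 -4 10
-5 -9 14
-5 -4 9
-4 -10 14
-4 -4 8
-3 -10 13
-3 -5 8
-2 -10 12
-2 -6 8
-1 -10 11
-1 -9 10
-1 -8 9
-1 -7 8

Derivation:
Walk ring at distance 3 from (-4, -7, 11):
Start at center + D4*3 = (-7, -7, 14)
  hex 0: (-7, -7, 14)
  hex 1: (-6, -8, 14)
  hex 2: (-5, -9, 14)
  hex 3: (-4, -10, 14)
  hex 4: (-3, -10, 13)
  hex 5: (-2, -10, 12)
  hex 6: (-1, -10, 11)
  hex 7: (-1, -9, 10)
  hex 8: (-1, -8, 9)
  hex 9: (-1, -7, 8)
  hex 10: (-2, -6, 8)
  hex 11: (-3, -5, 8)
  hex 12: (-4, -4, 8)
  hex 13: (-5, -4, 9)
  hex 14: (-6, -4, 10)
  hex 15: (-7, -4, 11)
  hex 16: (-7, -5, 12)
  hex 17: (-7, -6, 13)
Sorted: 18 hexes.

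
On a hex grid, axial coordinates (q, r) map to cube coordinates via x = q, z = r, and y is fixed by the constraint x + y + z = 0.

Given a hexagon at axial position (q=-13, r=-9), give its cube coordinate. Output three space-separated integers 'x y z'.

Answer: -13 22 -9

Derivation:
x = q = -13
z = r = -9
y = -x - z = -(-13) - (-9) = 22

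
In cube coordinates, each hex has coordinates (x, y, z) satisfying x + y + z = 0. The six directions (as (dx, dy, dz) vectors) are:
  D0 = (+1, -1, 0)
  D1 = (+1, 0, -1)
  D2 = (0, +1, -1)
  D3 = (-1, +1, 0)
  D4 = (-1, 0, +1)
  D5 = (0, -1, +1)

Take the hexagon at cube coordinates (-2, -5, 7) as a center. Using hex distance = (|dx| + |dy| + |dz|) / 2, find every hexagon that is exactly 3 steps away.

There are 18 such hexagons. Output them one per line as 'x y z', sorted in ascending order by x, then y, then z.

Answer: -5 -5 10
-5 -4 9
-5 -3 8
-5 -2 7
-4 -6 10
-4 -2 6
-3 -7 10
-3 -2 5
-2 -8 10
-2 -2 4
-1 -8 9
-1 -3 4
0 -8 8
0 -4 4
1 -8 7
1 -7 6
1 -6 5
1 -5 4

Derivation:
Walk ring at distance 3 from (-2, -5, 7):
Start at center + D4*3 = (-5, -5, 10)
  hex 0: (-5, -5, 10)
  hex 1: (-4, -6, 10)
  hex 2: (-3, -7, 10)
  hex 3: (-2, -8, 10)
  hex 4: (-1, -8, 9)
  hex 5: (0, -8, 8)
  hex 6: (1, -8, 7)
  hex 7: (1, -7, 6)
  hex 8: (1, -6, 5)
  hex 9: (1, -5, 4)
  hex 10: (0, -4, 4)
  hex 11: (-1, -3, 4)
  hex 12: (-2, -2, 4)
  hex 13: (-3, -2, 5)
  hex 14: (-4, -2, 6)
  hex 15: (-5, -2, 7)
  hex 16: (-5, -3, 8)
  hex 17: (-5, -4, 9)
Sorted: 18 hexes.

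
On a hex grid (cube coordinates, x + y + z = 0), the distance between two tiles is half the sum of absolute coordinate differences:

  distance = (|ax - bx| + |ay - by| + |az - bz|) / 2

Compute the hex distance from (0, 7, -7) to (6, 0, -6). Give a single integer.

|ax - bx| = |0 - 6| = 6
|ay - by| = |7 - 0| = 7
|az - bz| = |-7 - (-6)| = 1
distance = (6 + 7 + 1) / 2 = 14 / 2 = 7

Answer: 7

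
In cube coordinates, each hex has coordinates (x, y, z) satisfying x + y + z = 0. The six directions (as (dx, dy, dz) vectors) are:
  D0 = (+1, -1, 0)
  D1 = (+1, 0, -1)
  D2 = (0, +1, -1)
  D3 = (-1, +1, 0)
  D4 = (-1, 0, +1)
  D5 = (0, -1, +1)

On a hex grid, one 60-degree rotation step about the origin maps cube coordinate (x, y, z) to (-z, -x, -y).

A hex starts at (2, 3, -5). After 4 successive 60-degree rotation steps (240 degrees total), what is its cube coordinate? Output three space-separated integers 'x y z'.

Start: (2, 3, -5)
Step 1: (2, 3, -5) -> (-(-5), -(2), -(3)) = (5, -2, -3)
Step 2: (5, -2, -3) -> (-(-3), -(5), -(-2)) = (3, -5, 2)
Step 3: (3, -5, 2) -> (-(2), -(3), -(-5)) = (-2, -3, 5)
Step 4: (-2, -3, 5) -> (-(5), -(-2), -(-3)) = (-5, 2, 3)

Answer: -5 2 3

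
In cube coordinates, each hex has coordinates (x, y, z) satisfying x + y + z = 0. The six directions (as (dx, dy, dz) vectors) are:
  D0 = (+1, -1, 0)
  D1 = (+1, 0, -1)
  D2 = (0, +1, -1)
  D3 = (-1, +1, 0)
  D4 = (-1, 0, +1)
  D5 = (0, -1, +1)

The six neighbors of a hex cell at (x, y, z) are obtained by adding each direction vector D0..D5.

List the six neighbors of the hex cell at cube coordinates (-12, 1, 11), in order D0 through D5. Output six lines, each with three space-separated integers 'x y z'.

Center: (-12, 1, 11). Add each direction:
  D0: (-12, 1, 11) + (1, -1, 0) = (-11, 0, 11)
  D1: (-12, 1, 11) + (1, 0, -1) = (-11, 1, 10)
  D2: (-12, 1, 11) + (0, 1, -1) = (-12, 2, 10)
  D3: (-12, 1, 11) + (-1, 1, 0) = (-13, 2, 11)
  D4: (-12, 1, 11) + (-1, 0, 1) = (-13, 1, 12)
  D5: (-12, 1, 11) + (0, -1, 1) = (-12, 0, 12)

Answer: -11 0 11
-11 1 10
-12 2 10
-13 2 11
-13 1 12
-12 0 12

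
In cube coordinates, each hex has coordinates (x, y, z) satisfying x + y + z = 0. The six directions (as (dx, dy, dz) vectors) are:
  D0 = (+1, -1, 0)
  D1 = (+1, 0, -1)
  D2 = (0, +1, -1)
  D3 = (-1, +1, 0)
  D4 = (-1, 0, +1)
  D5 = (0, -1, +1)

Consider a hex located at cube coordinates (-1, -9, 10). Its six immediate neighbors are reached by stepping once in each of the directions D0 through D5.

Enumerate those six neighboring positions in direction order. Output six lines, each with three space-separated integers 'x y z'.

Answer: 0 -10 10
0 -9 9
-1 -8 9
-2 -8 10
-2 -9 11
-1 -10 11

Derivation:
Center: (-1, -9, 10). Add each direction:
  D0: (-1, -9, 10) + (1, -1, 0) = (0, -10, 10)
  D1: (-1, -9, 10) + (1, 0, -1) = (0, -9, 9)
  D2: (-1, -9, 10) + (0, 1, -1) = (-1, -8, 9)
  D3: (-1, -9, 10) + (-1, 1, 0) = (-2, -8, 10)
  D4: (-1, -9, 10) + (-1, 0, 1) = (-2, -9, 11)
  D5: (-1, -9, 10) + (0, -1, 1) = (-1, -10, 11)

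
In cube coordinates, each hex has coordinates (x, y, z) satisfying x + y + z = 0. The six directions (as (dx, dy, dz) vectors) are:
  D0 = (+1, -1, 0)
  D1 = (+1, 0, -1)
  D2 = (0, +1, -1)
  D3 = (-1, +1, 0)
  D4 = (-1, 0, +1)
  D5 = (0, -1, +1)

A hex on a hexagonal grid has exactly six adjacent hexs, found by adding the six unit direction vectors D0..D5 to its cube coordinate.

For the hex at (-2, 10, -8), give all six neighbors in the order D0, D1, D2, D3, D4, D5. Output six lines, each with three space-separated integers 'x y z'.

Answer: -1 9 -8
-1 10 -9
-2 11 -9
-3 11 -8
-3 10 -7
-2 9 -7

Derivation:
Center: (-2, 10, -8). Add each direction:
  D0: (-2, 10, -8) + (1, -1, 0) = (-1, 9, -8)
  D1: (-2, 10, -8) + (1, 0, -1) = (-1, 10, -9)
  D2: (-2, 10, -8) + (0, 1, -1) = (-2, 11, -9)
  D3: (-2, 10, -8) + (-1, 1, 0) = (-3, 11, -8)
  D4: (-2, 10, -8) + (-1, 0, 1) = (-3, 10, -7)
  D5: (-2, 10, -8) + (0, -1, 1) = (-2, 9, -7)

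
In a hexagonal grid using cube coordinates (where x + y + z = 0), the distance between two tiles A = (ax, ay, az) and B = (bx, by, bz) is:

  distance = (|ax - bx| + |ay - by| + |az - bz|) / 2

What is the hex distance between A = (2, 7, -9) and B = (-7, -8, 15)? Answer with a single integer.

Answer: 24

Derivation:
|ax - bx| = |2 - (-7)| = 9
|ay - by| = |7 - (-8)| = 15
|az - bz| = |-9 - 15| = 24
distance = (9 + 15 + 24) / 2 = 48 / 2 = 24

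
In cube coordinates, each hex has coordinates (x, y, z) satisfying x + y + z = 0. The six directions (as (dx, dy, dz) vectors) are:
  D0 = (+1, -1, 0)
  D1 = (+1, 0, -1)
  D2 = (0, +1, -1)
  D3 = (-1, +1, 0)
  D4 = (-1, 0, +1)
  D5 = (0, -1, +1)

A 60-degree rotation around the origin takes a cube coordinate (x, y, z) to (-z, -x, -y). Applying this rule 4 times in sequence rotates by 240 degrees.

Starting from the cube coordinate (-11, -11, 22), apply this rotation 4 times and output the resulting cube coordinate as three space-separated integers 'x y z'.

Start: (-11, -11, 22)
Step 1: (-11, -11, 22) -> (-(22), -(-11), -(-11)) = (-22, 11, 11)
Step 2: (-22, 11, 11) -> (-(11), -(-22), -(11)) = (-11, 22, -11)
Step 3: (-11, 22, -11) -> (-(-11), -(-11), -(22)) = (11, 11, -22)
Step 4: (11, 11, -22) -> (-(-22), -(11), -(11)) = (22, -11, -11)

Answer: 22 -11 -11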